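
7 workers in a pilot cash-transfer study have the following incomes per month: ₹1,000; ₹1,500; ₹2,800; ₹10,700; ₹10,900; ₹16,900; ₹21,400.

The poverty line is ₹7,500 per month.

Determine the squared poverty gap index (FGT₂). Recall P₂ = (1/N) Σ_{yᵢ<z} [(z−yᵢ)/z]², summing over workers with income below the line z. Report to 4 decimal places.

Below z: ₹1,000, ₹1,500, ₹2,800 (q = 3 of N = 7).
Gap ratios (z−y)/z: (7500−1000)/7500 = 0.8667; (7500−1500)/7500 = 0.8000; (7500−2800)/7500 = 0.6267.
Squared: 0.7511; 0.6400; 0.3927.
Sum = 1.783822; P₂ = 1.783822 / 7 = 0.2548.

0.2548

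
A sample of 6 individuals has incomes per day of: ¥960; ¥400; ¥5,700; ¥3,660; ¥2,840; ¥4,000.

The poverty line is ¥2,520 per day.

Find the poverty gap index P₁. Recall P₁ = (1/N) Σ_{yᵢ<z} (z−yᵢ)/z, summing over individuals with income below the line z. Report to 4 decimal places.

Poor units: ¥400, ¥960 (q = 2 of N = 6).
Shortfall ratios: (2520−400)/2520 = 0.8413; (2520−960)/2520 = 0.6190.
Σ = 1.460317. Dividing by the full population N = 6 gives P₁ = 0.2434.

0.2434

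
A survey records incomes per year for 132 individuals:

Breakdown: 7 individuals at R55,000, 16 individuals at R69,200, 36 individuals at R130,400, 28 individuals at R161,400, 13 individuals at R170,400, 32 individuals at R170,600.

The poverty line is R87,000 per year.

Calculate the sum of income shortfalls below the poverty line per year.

Below the line: 7×R55,000, 16×R69,200 (q = 23 of N = 132).
Individual gaps: 7×(87000−55000) = 224000; 16×(87000−69200) = 284800.
Aggregate gap = R508,800.

R508,800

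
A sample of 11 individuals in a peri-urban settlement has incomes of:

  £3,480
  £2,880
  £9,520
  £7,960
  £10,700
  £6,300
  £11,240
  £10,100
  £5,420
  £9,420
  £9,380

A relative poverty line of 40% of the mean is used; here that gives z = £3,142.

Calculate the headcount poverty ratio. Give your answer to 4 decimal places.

1 of the 11 individuals have income below £3,142.
H = 1/11 = 0.0909.

0.0909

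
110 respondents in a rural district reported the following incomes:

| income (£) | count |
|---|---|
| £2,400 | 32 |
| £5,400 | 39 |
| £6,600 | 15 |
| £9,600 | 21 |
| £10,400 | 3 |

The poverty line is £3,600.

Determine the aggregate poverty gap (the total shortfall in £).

£38,400

Poor units: 32×£2,400 (q = 32 of N = 110).
Individual gaps: 32×(3600−2400) = 38400.
Aggregate gap = £38,400.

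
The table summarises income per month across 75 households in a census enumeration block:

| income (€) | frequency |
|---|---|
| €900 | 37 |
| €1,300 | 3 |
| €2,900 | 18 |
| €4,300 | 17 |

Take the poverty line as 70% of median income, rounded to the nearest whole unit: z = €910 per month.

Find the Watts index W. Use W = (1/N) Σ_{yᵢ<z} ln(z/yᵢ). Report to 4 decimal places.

Below the line: 37×€900 (q = 37 of N = 75).
Log shortfalls: ln(910/900) = 0.0110 (×37).
W = 0.408844 / 75 = 0.0055.

0.0055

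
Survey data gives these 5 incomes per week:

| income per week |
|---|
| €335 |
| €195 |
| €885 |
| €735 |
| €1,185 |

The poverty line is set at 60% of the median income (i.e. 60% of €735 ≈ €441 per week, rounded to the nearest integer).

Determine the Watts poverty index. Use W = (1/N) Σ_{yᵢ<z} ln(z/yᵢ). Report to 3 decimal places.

Incomes under z: €195, €335 (q = 2 of N = 5).
ln(z/y) terms: ln(441/195) = 0.8160; ln(441/335) = 0.2749.
W = 1.090960 / 5 = 0.218.

0.218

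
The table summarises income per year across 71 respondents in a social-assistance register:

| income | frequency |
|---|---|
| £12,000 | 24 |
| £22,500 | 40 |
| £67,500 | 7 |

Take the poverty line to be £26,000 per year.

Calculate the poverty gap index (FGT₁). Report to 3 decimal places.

Below z: 24×£12,000, 40×£22,500 (q = 64 of N = 71).
Gap ratios (z−y)/z: (26000−12000)/26000 = 0.5385 (×24); (26000−22500)/26000 = 0.1346 (×40).
Sum of shortfalls = 18.307692; P₁ averages over all N: 18.307692 / 71 = 0.258.

0.258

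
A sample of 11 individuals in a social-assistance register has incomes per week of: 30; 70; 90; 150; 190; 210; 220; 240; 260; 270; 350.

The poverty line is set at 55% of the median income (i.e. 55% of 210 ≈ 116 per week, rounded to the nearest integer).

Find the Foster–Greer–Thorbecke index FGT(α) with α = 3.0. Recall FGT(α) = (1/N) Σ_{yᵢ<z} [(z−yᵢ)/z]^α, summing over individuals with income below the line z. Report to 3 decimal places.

Below z: 30, 70, 90 (q = 3 of N = 11).
Normalized shortfalls: (116−30)/116 = 0.7414; (116−70)/116 = 0.3966; (116−90)/116 = 0.2241.
Raised to α = 3.0: 0.40749; 0.06236; 0.01126.
Sum = 0.481113; FGT(3.0) = 0.481113 / 11 = 0.044.

0.044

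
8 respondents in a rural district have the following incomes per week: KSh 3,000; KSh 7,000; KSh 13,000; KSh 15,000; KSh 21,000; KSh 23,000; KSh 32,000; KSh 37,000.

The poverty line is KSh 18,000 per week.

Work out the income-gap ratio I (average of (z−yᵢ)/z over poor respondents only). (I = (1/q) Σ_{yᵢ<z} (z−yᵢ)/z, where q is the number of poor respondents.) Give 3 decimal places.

0.472

Incomes under z: KSh 3,000, KSh 7,000, KSh 13,000, KSh 15,000 (q = 4 of N = 8).
Relative gaps: 0.8333, 0.6111, 0.2778, 0.1667; sum = 1.888889.
The income-gap ratio divides by q (the poor only): 1.888889 / 4 = 0.472.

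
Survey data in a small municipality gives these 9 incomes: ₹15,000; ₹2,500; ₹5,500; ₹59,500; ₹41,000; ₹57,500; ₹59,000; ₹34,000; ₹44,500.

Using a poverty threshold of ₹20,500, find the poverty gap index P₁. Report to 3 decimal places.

0.209

Poor units: ₹2,500, ₹5,500, ₹15,000 (q = 3 of N = 9).
Shortfall ratios: (20500−2500)/20500 = 0.8780; (20500−5500)/20500 = 0.7317; (20500−15000)/20500 = 0.2683.
Σ = 1.878049. Dividing by the full population N = 9 gives P₁ = 0.209.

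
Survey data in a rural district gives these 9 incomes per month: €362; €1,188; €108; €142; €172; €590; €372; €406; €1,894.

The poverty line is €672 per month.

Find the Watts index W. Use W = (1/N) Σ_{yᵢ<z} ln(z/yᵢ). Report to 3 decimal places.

0.732

Below the line: €108, €142, €172, €362, €372, €406, €590 (q = 7 of N = 9).
Log gaps: ln(672/108) = 1.8281; ln(672/142) = 1.5544; ln(672/172) = 1.3628; ln(672/362) = 0.6186; ln(672/372) = 0.5914; ln(672/406) = 0.5039; ln(672/590) = 0.1301.
W = 6.589342 / 9 = 0.732.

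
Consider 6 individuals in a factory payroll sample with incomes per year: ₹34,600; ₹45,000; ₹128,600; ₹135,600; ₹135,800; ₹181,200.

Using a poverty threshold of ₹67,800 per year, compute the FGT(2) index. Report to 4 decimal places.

Incomes under z: ₹34,600, ₹45,000 (q = 2 of N = 6).
Gap ratios (z−y)/z: (67800−34600)/67800 = 0.4897; (67800−45000)/67800 = 0.3363.
Squared: 0.2398; 0.1131.
Sum = 0.352868; P₂ = 0.352868 / 6 = 0.0588.

0.0588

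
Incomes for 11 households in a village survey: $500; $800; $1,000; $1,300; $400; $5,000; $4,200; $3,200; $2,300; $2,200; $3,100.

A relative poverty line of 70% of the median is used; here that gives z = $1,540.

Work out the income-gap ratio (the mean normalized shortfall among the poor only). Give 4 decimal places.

0.4805

Poor units: $400, $500, $800, $1,000, $1,300 (q = 5 of N = 11).
Relative gaps: 0.7403, 0.6753, 0.4805, 0.3506, 0.1558; sum = 2.402597.
The income-gap ratio divides by q (the poor only): 2.402597 / 5 = 0.4805.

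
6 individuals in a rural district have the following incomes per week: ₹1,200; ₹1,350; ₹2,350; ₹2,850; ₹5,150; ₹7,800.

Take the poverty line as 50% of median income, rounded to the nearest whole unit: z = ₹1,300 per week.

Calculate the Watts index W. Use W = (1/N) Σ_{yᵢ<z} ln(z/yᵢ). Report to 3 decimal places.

0.013

Incomes under z: ₹1,200 (q = 1 of N = 6).
Log shortfalls: ln(1300/1200) = 0.0800.
W = 0.080043 / 6 = 0.013.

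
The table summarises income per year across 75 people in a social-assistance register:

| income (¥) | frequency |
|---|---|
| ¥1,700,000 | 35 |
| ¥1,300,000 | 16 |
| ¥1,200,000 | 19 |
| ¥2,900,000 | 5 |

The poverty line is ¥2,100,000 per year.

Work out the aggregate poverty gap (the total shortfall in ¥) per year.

Below the line: 19×¥1,200,000, 16×¥1,300,000, 35×¥1,700,000 (q = 70 of N = 75).
Individual gaps: 19×(2100000−1200000) = 17100000; 16×(2100000−1300000) = 12800000; 35×(2100000−1700000) = 14000000.
Aggregate gap = ¥43,900,000.

¥43,900,000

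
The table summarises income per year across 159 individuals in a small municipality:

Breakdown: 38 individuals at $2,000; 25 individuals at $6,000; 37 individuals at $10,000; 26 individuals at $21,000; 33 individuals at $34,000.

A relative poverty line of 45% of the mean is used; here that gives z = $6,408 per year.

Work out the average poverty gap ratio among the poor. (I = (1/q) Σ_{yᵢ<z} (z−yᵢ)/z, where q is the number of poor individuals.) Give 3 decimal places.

Poor units: 38×$2,000, 25×$6,000 (q = 63 of N = 159).
Relative gaps: 0.6879 (×38), 0.0637 (×25); sum = 27.731586.
I averages over the q = 63 poor units only: 27.731586 / 63 = 0.440.

0.440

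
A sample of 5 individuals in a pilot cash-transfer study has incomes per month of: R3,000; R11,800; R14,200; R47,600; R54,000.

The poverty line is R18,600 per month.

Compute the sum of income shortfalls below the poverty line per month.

R26,800

Incomes under z: R3,000, R11,800, R14,200 (q = 3 of N = 5).
Individual gaps: 18600−3000 = 15600; 18600−11800 = 6800; 18600−14200 = 4400.
Aggregate gap = R26,800.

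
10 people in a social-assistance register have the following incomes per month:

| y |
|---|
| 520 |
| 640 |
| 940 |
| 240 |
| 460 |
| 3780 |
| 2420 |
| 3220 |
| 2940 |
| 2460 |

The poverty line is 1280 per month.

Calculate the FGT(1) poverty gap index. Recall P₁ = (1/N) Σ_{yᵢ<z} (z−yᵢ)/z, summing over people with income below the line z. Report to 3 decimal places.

0.281

Poor units: 240, 460, 520, 640, 940 (q = 5 of N = 10).
Gap ratios (z−y)/z: (1280−240)/1280 = 0.8125; (1280−460)/1280 = 0.6406; (1280−520)/1280 = 0.5938; (1280−640)/1280 = 0.5000; (1280−940)/1280 = 0.2656.
Sum of shortfalls = 2.812500; P₁ averages over all N: 2.812500 / 10 = 0.281.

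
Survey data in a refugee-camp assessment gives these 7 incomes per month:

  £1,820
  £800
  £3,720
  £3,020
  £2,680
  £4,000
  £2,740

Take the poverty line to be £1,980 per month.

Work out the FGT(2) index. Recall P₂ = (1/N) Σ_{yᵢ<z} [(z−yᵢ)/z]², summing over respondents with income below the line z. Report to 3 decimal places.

Below the line: £800, £1,820 (q = 2 of N = 7).
Relative gaps: (1980−800)/1980 = 0.5960; (1980−1820)/1980 = 0.0808.
Squared: 0.3552; 0.0065.
Sum = 0.361698; P₂ = 0.361698 / 7 = 0.052.

0.052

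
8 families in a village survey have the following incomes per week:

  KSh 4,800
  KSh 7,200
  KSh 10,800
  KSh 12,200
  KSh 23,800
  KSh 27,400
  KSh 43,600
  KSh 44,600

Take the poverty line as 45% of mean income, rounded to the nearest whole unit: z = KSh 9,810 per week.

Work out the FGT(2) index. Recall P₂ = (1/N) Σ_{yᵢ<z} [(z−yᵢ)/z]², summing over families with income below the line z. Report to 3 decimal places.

Below z: KSh 4,800, KSh 7,200 (q = 2 of N = 8).
Shortfall ratios: (9810−4800)/9810 = 0.5107; (9810−7200)/9810 = 0.2661.
Squared: 0.2608; 0.0708.
Sum = 0.331603; P₂ = 0.331603 / 8 = 0.041.

0.041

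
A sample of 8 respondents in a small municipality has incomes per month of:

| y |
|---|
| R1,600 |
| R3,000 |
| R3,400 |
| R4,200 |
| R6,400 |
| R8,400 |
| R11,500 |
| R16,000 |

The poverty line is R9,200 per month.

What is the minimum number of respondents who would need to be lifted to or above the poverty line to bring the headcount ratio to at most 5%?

6

6 of the 8 respondents are poor, so H = 6/8 = 0.750.
A headcount ratio of at most 5% allows at most ⌊0.05 × 8⌋ = 0 poor respondents.
So at least 6 − 0 = 6 must be lifted.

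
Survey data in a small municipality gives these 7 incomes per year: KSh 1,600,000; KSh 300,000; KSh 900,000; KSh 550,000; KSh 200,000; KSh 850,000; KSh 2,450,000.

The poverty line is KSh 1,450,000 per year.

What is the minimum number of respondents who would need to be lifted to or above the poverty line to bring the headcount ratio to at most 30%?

Currently q = 5 of N = 7 are below the line (H = 0.714).
A headcount ratio of at most 30% allows at most ⌊0.30 × 7⌋ = 2 poor respondents.
So at least 5 − 2 = 3 must be lifted.

3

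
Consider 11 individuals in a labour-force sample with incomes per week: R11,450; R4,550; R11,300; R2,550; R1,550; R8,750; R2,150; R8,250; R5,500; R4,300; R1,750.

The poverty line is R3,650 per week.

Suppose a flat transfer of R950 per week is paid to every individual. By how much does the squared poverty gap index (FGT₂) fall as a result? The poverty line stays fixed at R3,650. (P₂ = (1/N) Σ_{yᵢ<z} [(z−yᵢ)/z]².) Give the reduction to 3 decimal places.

Before: below the line — R1,550, R1,750, R2,150, R2,550; squared poverty gap index (FGT₂) = 0.07834.
After the R950 transfer: below the line — R2,500, R2,700, R3,100, R3,500; squared poverty gap index (FGT₂) = 0.01740.
Reduction = 0.07834 − 0.01740 = 0.061.

0.061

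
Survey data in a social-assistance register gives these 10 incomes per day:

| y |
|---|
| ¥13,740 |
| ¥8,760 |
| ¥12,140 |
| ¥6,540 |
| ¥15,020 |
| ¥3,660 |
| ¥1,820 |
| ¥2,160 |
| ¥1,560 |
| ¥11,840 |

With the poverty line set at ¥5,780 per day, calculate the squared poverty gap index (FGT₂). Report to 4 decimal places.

0.1529

Poor units: ¥1,560, ¥1,820, ¥2,160, ¥3,660 (q = 4 of N = 10).
Normalized shortfalls: (5780−1560)/5780 = 0.7301; (5780−1820)/5780 = 0.6851; (5780−2160)/5780 = 0.6263; (5780−3660)/5780 = 0.3668.
Squared: 0.5331; 0.4694; 0.3922; 0.1345.
Sum = 1.529220; P₂ = 1.529220 / 10 = 0.1529.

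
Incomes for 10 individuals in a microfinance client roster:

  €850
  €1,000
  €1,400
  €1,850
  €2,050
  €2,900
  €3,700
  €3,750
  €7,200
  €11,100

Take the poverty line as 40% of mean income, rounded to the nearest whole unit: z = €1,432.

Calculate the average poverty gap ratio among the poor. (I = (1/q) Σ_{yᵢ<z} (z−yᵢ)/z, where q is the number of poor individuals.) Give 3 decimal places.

0.243

Incomes under z: €850, €1,000, €1,400 (q = 3 of N = 10).
Relative gaps: 0.4064, 0.3017, 0.0223; sum = 0.730447.
I averages over the q = 3 poor units only: 0.730447 / 3 = 0.243.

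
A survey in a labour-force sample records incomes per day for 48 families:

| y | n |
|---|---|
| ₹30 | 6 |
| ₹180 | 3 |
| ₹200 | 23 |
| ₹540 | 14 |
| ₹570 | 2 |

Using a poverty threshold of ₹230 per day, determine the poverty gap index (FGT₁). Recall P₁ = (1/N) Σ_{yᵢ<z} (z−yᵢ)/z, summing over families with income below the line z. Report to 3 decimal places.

Below z: 6×₹30, 3×₹180, 23×₹200 (q = 32 of N = 48).
Gap ratios (z−y)/z: (230−30)/230 = 0.8696 (×6); (230−180)/230 = 0.2174 (×3); (230−200)/230 = 0.1304 (×23).
Σ = 8.869565. Dividing by the full population N = 48 gives P₁ = 0.185.

0.185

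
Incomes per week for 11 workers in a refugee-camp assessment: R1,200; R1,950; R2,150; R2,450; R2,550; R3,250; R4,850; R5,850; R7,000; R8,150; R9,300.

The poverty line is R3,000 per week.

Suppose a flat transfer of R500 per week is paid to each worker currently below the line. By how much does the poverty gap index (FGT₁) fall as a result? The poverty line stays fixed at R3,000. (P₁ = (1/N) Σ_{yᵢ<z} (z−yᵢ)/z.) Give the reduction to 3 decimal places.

0.074

Before: below the line — R1,200, R1,950, R2,150, R2,450, R2,550; poverty gap index (FGT₁) = 0.14242.
After the R500 transfer: below the line — R1,700, R2,450, R2,650, R2,950; poverty gap index (FGT₁) = 0.06818.
Reduction = 0.14242 − 0.06818 = 0.074.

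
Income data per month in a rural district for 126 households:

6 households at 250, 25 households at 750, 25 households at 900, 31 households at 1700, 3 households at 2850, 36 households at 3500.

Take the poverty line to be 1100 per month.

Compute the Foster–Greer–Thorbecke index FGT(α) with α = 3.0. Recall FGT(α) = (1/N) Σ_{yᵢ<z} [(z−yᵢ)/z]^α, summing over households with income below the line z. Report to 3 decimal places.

0.030

Incomes under z: 6×250, 25×750, 25×900 (q = 56 of N = 126).
Normalized shortfalls: (1100−250)/1100 = 0.7727 (×6); (1100−750)/1100 = 0.3182 (×25); (1100−900)/1100 = 0.1818 (×25).
Raised to α = 3.0: 0.46140 (×6); 0.03221 (×25); 0.00601 (×25).
Sum = 3.723986; FGT(3.0) = 3.723986 / 126 = 0.030.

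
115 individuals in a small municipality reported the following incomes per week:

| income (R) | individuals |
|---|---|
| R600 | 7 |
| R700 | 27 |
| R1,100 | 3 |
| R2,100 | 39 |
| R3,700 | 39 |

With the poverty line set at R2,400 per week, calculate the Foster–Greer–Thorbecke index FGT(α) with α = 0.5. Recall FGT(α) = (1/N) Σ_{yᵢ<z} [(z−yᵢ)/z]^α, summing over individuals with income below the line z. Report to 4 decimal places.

0.3894

Incomes under z: 7×R600, 27×R700, 3×R1,100, 39×R2,100 (q = 76 of N = 115).
Gap ratios (z−y)/z: (2400−600)/2400 = 0.7500 (×7); (2400−700)/2400 = 0.7083 (×27); (2400−1100)/2400 = 0.5417 (×3); (2400−2100)/2400 = 0.1250 (×39).
Raised to α = 0.5: 0.86603 (×7); 0.84163 (×27); 0.73598 (×3); 0.35355 (×39).
Sum = 44.782586; FGT(0.5) = 44.782586 / 115 = 0.3894.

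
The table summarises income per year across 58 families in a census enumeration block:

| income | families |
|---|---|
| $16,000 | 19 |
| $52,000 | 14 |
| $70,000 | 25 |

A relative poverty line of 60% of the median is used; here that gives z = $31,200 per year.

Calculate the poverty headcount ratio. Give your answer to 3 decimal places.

19 of the 58 families have income below $31,200.
H = 19/58 = 0.328.

0.328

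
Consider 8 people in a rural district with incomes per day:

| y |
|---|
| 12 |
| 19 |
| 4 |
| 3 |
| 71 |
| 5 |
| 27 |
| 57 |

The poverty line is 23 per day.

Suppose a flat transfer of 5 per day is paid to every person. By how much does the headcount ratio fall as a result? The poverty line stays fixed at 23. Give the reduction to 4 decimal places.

Before: below the line — 3, 4, 5, 12, 19; headcount ratio = 0.625000.
After the 5 transfer: below the line — 8, 9, 10, 17; headcount ratio = 0.500000.
Reduction = 0.625000 − 0.500000 = 0.1250.

0.1250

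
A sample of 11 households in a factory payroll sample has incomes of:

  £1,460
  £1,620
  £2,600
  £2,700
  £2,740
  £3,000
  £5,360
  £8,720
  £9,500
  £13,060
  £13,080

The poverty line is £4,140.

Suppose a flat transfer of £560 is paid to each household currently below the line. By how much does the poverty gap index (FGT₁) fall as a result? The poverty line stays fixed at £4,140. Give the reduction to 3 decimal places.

0.074

Before: below the line — £1,460, £1,620, £2,600, £2,700, £2,740, £3,000; poverty gap index (FGT₁) = 0.23540.
After the £560 transfer: below the line — £2,020, £2,180, £3,160, £3,260, £3,300, £3,560; poverty gap index (FGT₁) = 0.16162.
Reduction = 0.23540 − 0.16162 = 0.074.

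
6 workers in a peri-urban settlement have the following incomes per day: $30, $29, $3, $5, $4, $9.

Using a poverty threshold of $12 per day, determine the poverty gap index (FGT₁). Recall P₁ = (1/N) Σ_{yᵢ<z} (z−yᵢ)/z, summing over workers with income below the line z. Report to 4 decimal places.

0.3750

Incomes under z: $3, $4, $5, $9 (q = 4 of N = 6).
Gap ratios (z−y)/z: (12−3)/12 = 0.7500; (12−4)/12 = 0.6667; (12−5)/12 = 0.5833; (12−9)/12 = 0.2500.
Σ = 2.250000. Dividing by the full population N = 6 gives P₁ = 0.3750.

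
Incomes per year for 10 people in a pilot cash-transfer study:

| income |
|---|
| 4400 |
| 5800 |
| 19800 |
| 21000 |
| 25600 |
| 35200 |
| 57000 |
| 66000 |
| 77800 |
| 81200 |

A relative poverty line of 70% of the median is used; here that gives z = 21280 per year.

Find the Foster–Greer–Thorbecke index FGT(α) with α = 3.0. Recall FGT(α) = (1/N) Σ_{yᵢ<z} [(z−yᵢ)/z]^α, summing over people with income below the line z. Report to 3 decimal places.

0.088

Below the line: 4400, 5800, 19800, 21000 (q = 4 of N = 10).
Shortfall ratios: (21280−4400)/21280 = 0.7932; (21280−5800)/21280 = 0.7274; (21280−19800)/21280 = 0.0695; (21280−21000)/21280 = 0.0132.
Raised to α = 3.0: 0.49912; 0.38494; 0.00034; 0.00000.
Sum = 0.884400; FGT(3.0) = 0.884400 / 10 = 0.088.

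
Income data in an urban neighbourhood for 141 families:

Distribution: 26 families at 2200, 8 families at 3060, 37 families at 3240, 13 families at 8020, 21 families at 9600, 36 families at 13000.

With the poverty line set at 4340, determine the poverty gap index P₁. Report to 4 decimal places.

Incomes under z: 26×2200, 8×3060, 37×3240 (q = 71 of N = 141).
Shortfall ratios: (4340−2200)/4340 = 0.4931 (×26); (4340−3060)/4340 = 0.2949 (×8); (4340−3240)/4340 = 0.2535 (×37).
Sum of shortfalls = 24.557604; P₁ averages over all N: 24.557604 / 141 = 0.1742.

0.1742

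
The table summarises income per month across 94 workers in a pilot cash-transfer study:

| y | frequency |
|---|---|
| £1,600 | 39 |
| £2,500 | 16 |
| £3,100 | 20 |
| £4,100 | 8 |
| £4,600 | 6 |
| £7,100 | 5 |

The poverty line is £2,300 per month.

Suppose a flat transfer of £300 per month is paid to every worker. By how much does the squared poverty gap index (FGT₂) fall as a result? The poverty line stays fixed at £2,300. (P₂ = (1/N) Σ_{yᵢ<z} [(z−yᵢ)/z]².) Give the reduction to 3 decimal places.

Before: below the line — 39×£1,600; squared poverty gap index (FGT₂) = 0.03843.
After the £300 transfer: below the line — 39×£1,900; squared poverty gap index (FGT₂) = 0.01255.
Reduction = 0.03843 − 0.01255 = 0.026.

0.026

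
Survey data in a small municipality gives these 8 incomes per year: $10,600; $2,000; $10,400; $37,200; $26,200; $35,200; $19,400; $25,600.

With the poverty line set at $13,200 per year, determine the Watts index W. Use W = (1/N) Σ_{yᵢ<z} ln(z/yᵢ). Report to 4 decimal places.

0.2931

Below the line: $2,000, $10,400, $10,600 (q = 3 of N = 8).
Log gaps: ln(13200/2000) = 1.8871; ln(13200/10400) = 0.2384; ln(13200/10600) = 0.2194.
W = 2.344844 / 8 = 0.2931.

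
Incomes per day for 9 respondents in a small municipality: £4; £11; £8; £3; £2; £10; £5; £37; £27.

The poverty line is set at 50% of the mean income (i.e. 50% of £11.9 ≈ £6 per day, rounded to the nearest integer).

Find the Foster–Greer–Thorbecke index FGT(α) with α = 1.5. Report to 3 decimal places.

Below the line: £2, £3, £4, £5 (q = 4 of N = 9).
Relative gaps: (6−2)/6 = 0.6667; (6−3)/6 = 0.5000; (6−4)/6 = 0.3333; (6−5)/6 = 0.1667.
Raised to α = 1.5: 0.54433; 0.35355; 0.19245; 0.06804.
Sum = 1.158376; FGT(1.5) = 1.158376 / 9 = 0.129.

0.129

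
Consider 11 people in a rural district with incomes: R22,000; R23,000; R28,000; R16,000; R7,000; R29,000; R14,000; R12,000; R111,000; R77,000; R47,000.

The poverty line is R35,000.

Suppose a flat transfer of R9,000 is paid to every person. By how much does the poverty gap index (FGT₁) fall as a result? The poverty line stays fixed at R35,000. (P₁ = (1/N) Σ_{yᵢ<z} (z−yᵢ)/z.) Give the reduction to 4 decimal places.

0.1740

Before: below the line — R7,000, R12,000, R14,000, R16,000, R22,000, R23,000, R28,000, R29,000; poverty gap index (FGT₁) = 0.335065.
After the R9,000 transfer: below the line — R16,000, R21,000, R23,000, R25,000, R31,000, R32,000; poverty gap index (FGT₁) = 0.161039.
Reduction = 0.335065 − 0.161039 = 0.1740.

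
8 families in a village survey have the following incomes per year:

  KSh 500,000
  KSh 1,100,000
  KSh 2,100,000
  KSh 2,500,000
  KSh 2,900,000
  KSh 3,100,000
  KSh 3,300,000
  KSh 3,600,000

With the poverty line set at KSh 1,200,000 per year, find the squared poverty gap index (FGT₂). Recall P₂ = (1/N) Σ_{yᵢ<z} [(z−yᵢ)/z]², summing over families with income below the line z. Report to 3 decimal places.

0.043

Below z: KSh 500,000, KSh 1,100,000 (q = 2 of N = 8).
Gap ratios (z−y)/z: (1200000−500000)/1200000 = 0.5833; (1200000−1100000)/1200000 = 0.0833.
Squared: 0.3403; 0.0069.
Sum = 0.347222; P₂ = 0.347222 / 8 = 0.043.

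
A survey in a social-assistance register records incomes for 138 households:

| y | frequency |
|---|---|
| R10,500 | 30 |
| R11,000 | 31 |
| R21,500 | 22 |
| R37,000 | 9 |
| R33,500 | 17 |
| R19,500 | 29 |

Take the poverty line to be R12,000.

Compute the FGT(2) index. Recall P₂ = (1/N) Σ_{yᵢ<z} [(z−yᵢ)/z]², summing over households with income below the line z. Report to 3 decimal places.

Poor units: 30×R10,500, 31×R11,000 (q = 61 of N = 138).
Normalized shortfalls: (12000−10500)/12000 = 0.1250 (×30); (12000−11000)/12000 = 0.0833 (×31).
Squared: 0.0156 (×30); 0.0069 (×31).
Sum = 0.684028; P₂ = 0.684028 / 138 = 0.005.

0.005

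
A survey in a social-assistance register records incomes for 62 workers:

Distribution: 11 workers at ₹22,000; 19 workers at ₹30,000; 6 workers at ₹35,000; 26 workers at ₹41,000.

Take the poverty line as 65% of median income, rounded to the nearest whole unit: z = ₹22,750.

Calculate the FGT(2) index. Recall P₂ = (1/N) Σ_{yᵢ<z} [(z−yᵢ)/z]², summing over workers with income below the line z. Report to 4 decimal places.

Incomes under z: 11×₹22,000 (q = 11 of N = 62).
Normalized shortfalls: (22750−22000)/22750 = 0.0330 (×11).
Squared: 0.0011 (×11).
Sum = 0.011955; P₂ = 0.011955 / 62 = 0.0002.

0.0002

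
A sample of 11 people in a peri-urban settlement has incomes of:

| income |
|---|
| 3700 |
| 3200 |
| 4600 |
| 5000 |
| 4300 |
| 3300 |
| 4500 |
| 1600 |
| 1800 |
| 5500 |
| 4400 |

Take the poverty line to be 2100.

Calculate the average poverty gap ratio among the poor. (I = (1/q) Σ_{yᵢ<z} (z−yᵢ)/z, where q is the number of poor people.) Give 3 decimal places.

Incomes under z: 1600, 1800 (q = 2 of N = 11).
Relative gaps: 0.2381, 0.1429; sum = 0.380952.
The income-gap ratio divides by q (the poor only): 0.380952 / 2 = 0.190.

0.190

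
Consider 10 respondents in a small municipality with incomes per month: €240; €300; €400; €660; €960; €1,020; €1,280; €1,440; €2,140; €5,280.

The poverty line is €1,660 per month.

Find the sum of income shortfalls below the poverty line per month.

€6,980

Below z: €240, €300, €400, €660, €960, €1,020, €1,280, €1,440 (q = 8 of N = 10).
Individual gaps: 1660−240 = 1420; 1660−300 = 1360; 1660−400 = 1260; 1660−660 = 1000; 1660−960 = 700; 1660−1020 = 640; 1660−1280 = 380; 1660−1440 = 220.
Aggregate gap = €6,980.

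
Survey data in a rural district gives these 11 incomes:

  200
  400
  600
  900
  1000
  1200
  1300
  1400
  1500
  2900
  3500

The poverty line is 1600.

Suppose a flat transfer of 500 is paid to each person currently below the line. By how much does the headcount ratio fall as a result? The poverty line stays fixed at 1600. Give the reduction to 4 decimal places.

0.3636

Before: below the line — 200, 400, 600, 900, 1000, 1200, 1300, 1400, 1500; headcount ratio = 0.818182.
After the 500 transfer: below the line — 700, 900, 1100, 1400, 1500; headcount ratio = 0.454545.
Reduction = 0.818182 − 0.454545 = 0.3636.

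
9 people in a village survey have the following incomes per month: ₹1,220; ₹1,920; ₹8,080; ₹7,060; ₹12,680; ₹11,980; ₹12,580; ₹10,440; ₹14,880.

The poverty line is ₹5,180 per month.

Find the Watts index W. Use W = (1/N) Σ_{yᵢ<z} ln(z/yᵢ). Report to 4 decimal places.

0.2709

Incomes under z: ₹1,220, ₹1,920 (q = 2 of N = 9).
ln(z/y) terms: ln(5180/1220) = 1.4460; ln(5180/1920) = 0.9925.
W = 2.438434 / 9 = 0.2709.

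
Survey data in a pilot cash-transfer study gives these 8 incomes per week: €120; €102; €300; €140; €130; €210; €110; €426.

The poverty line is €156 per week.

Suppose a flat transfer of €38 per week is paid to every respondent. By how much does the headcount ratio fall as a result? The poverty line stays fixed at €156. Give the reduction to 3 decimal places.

0.375

Before: below the line — €102, €110, €120, €130, €140; headcount ratio = 0.62500.
After the €38 transfer: below the line — €140, €148; headcount ratio = 0.25000.
Reduction = 0.62500 − 0.25000 = 0.375.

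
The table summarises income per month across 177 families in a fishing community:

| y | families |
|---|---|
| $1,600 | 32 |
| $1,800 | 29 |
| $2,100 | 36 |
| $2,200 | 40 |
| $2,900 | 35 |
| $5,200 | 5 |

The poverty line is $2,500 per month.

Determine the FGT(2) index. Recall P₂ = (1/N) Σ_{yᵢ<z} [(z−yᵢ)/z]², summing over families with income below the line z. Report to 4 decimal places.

0.0447

Incomes under z: 32×$1,600, 29×$1,800, 36×$2,100, 40×$2,200 (q = 137 of N = 177).
Shortfall ratios: (2500−1600)/2500 = 0.3600 (×32); (2500−1800)/2500 = 0.2800 (×29); (2500−2100)/2500 = 0.1600 (×36); (2500−2200)/2500 = 0.1200 (×40).
Squared: 0.1296 (×32); 0.0784 (×29); 0.0256 (×36); 0.0144 (×40).
Sum = 7.918400; P₂ = 7.918400 / 177 = 0.0447.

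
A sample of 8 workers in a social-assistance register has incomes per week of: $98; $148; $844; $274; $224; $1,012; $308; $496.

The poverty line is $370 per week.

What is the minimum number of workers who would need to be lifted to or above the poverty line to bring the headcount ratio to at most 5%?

5

5 of the 8 workers are poor, so H = 5/8 = 0.625.
A headcount ratio of at most 5% allows at most ⌊0.05 × 8⌋ = 0 poor workers.
So at least 5 − 0 = 5 must be lifted.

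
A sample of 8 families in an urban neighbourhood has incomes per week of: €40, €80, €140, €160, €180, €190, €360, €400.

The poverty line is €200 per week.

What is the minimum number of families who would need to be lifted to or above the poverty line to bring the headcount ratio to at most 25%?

Currently q = 6 of N = 8 are below the line (H = 0.750).
A headcount ratio of at most 25% allows at most ⌊0.25 × 8⌋ = 2 poor families.
So at least 6 − 2 = 4 must be lifted.

4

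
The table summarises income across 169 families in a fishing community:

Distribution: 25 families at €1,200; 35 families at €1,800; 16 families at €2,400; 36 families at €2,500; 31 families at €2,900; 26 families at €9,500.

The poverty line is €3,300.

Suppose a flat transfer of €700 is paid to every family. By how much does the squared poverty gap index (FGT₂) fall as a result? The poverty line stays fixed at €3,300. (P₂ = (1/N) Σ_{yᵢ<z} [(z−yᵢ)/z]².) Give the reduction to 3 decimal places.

Before: below the line — 25×€1,200, 35×€1,800, 16×€2,400, 36×€2,500, 31×€2,900; squared poverty gap index (FGT₂) = 0.12495.
After the €700 transfer: below the line — 25×€1,900, 35×€2,500, 16×€3,100, 36×€3,200; squared poverty gap index (FGT₂) = 0.03934.
Reduction = 0.12495 − 0.03934 = 0.086.

0.086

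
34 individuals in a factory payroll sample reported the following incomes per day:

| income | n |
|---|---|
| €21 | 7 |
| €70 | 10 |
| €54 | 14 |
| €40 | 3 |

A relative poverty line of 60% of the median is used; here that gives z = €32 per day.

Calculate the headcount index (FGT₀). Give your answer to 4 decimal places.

7 of the 34 individuals have income below €32.
H = 7/34 = 0.2059.

0.2059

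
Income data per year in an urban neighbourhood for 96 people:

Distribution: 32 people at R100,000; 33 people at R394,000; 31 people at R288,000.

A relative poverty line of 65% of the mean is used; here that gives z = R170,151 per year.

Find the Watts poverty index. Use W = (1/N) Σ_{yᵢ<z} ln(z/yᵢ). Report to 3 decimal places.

0.177

Below z: 32×R100,000 (q = 32 of N = 96).
Log shortfalls: ln(170151/100000) = 0.5315 (×32).
W = 17.008515 / 96 = 0.177.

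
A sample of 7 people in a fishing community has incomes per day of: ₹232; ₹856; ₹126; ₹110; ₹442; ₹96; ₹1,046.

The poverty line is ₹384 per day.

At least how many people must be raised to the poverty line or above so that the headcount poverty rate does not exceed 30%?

2

Currently q = 4 of N = 7 are below the line (H = 0.571).
A headcount ratio of at most 30% allows at most ⌊0.30 × 7⌋ = 2 poor people.
So at least 4 − 2 = 2 must be lifted.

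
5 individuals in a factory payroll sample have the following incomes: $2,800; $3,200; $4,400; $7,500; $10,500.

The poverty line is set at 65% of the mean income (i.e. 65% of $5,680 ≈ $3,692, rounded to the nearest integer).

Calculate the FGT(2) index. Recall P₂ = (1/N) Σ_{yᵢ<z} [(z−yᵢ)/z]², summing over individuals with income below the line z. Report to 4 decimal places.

Incomes under z: $2,800, $3,200 (q = 2 of N = 5).
Relative gaps: (3692−2800)/3692 = 0.2416; (3692−3200)/3692 = 0.1333.
Squared: 0.0584; 0.0178.
Sum = 0.076131; P₂ = 0.076131 / 5 = 0.0152.

0.0152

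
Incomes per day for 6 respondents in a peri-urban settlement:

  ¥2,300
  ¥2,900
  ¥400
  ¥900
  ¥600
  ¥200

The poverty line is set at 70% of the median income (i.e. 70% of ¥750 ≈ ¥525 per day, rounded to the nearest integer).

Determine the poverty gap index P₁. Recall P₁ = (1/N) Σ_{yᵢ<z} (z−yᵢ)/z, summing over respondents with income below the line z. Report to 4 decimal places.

Below the line: ¥200, ¥400 (q = 2 of N = 6).
Gap ratios (z−y)/z: (525−200)/525 = 0.6190; (525−400)/525 = 0.2381.
Sum of shortfalls = 0.857143; P₁ averages over all N: 0.857143 / 6 = 0.1429.

0.1429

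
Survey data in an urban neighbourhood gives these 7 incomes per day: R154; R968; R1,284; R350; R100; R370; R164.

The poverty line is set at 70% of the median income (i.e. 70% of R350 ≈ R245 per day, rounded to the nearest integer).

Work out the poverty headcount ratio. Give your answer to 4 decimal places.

0.4286

3 of the 7 families have income below R245.
H = 3/7 = 0.4286.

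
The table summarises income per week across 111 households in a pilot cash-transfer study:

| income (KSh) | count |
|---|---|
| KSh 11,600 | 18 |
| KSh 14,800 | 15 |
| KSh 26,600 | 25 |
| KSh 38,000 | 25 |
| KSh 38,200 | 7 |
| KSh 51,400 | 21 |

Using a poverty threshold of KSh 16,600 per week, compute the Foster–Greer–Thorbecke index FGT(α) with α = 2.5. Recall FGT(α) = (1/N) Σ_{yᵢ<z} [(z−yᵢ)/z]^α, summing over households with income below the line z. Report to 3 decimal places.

Incomes under z: 18×KSh 11,600, 15×KSh 14,800 (q = 33 of N = 111).
Normalized shortfalls: (16600−11600)/16600 = 0.3012 (×18); (16600−14800)/16600 = 0.1084 (×15).
Raised to α = 2.5: 0.04979 (×18); 0.00387 (×15).
Sum = 0.954323; FGT(2.5) = 0.954323 / 111 = 0.009.

0.009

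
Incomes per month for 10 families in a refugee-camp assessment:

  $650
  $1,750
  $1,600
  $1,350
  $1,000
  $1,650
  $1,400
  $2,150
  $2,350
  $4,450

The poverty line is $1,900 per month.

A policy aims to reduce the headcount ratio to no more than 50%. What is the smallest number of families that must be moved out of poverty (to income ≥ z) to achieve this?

2

Currently q = 7 of N = 10 are below the line (H = 0.700).
A headcount ratio of at most 50% allows at most ⌊0.50 × 10⌋ = 5 poor families.
So at least 7 − 5 = 2 must be lifted.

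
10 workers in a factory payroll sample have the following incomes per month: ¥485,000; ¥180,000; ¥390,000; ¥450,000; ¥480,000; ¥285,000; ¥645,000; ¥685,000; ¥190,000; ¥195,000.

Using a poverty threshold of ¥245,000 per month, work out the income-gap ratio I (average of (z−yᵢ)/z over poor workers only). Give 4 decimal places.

0.2313

Poor units: ¥180,000, ¥190,000, ¥195,000 (q = 3 of N = 10).
Shortfall ratios (z−y)/z: 0.2653, 0.2245, 0.2041; sum = 0.693878.
The income-gap ratio divides by q (the poor only): 0.693878 / 3 = 0.2313.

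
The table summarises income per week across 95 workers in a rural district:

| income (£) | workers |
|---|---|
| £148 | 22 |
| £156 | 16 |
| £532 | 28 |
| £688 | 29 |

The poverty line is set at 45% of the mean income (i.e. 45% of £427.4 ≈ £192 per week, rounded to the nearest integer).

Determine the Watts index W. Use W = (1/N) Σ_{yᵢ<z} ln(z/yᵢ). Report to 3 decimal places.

Below z: 22×£148, 16×£156 (q = 38 of N = 95).
Log gaps: ln(192/148) = 0.2603 (×22); ln(192/156) = 0.2076 (×16).
W = 9.048458 / 95 = 0.095.

0.095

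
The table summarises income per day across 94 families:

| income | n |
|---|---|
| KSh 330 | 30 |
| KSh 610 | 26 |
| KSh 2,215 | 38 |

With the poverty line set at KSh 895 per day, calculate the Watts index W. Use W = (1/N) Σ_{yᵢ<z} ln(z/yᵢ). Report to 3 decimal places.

0.424

Below z: 30×KSh 330, 26×KSh 610 (q = 56 of N = 94).
Log gaps: ln(895/330) = 0.9977 (×30); ln(895/610) = 0.3834 (×26).
W = 39.899416 / 94 = 0.424.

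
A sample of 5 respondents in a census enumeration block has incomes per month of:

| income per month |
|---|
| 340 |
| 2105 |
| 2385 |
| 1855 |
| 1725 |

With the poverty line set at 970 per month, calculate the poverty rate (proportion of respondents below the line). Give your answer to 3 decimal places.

0.200

1 of the 5 respondents have income below 970.
H = 1/5 = 0.200.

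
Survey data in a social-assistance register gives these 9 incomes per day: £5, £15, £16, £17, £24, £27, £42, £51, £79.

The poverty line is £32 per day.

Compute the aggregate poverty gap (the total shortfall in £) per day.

£88

Poor units: £5, £15, £16, £17, £24, £27 (q = 6 of N = 9).
Individual gaps: 32−5 = 27; 32−15 = 17; 32−16 = 16; 32−17 = 15; 32−24 = 8; 32−27 = 5.
Aggregate gap = £88.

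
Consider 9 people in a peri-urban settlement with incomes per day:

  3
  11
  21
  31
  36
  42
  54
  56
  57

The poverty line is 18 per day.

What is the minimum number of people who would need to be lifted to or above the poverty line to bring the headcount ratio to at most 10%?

Currently q = 2 of N = 9 are below the line (H = 0.222).
A headcount ratio of at most 10% allows at most ⌊0.10 × 9⌋ = 0 poor people.
So at least 2 − 0 = 2 must be lifted.

2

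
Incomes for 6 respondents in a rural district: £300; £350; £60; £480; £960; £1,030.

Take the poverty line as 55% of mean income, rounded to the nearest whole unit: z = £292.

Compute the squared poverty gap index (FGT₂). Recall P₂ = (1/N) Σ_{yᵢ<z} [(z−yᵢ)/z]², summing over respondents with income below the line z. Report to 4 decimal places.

Below the line: £60 (q = 1 of N = 6).
Shortfall ratios: (292−60)/292 = 0.7945.
Squared: 0.6313.
Sum = 0.631263; P₂ = 0.631263 / 6 = 0.1052.

0.1052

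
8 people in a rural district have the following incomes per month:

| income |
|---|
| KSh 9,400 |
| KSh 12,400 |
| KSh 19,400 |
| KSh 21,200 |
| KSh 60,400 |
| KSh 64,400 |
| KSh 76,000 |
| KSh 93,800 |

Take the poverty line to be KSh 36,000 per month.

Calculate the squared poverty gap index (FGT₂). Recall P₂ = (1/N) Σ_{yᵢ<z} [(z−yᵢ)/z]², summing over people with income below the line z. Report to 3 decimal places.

Incomes under z: KSh 9,400, KSh 12,400, KSh 19,400, KSh 21,200 (q = 4 of N = 8).
Normalized shortfalls: (36000−9400)/36000 = 0.7389; (36000−12400)/36000 = 0.6556; (36000−19400)/36000 = 0.4611; (36000−21200)/36000 = 0.4111.
Squared: 0.5460; 0.4298; 0.2126; 0.1690.
Sum = 1.357346; P₂ = 1.357346 / 8 = 0.170.

0.170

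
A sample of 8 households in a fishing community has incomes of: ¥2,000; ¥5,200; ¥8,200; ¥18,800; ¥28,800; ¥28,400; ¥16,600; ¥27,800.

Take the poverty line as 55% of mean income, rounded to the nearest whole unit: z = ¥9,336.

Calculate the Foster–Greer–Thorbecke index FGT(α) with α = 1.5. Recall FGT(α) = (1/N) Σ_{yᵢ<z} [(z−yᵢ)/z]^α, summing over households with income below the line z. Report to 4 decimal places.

0.1292

Poor units: ¥2,000, ¥5,200, ¥8,200 (q = 3 of N = 8).
Gap ratios (z−y)/z: (9336−2000)/9336 = 0.7858; (9336−5200)/9336 = 0.4430; (9336−8200)/9336 = 0.1217.
Raised to α = 1.5: 0.69654; 0.29487; 0.04244.
Sum = 1.033857; FGT(1.5) = 1.033857 / 8 = 0.1292.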